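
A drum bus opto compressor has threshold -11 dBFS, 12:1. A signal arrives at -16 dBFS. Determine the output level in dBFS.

-16 dBFS is 5 dB below the -11 dBFS threshold, so no gain reduction is applied.
Output = input = -16 dBFS.

-16 dBFS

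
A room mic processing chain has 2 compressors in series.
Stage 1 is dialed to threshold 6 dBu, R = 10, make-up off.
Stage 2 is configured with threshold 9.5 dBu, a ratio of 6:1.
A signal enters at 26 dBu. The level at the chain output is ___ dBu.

Stage 1: 26 dBu is 20 dB over 6 dBu; at 10:1 that becomes 2 dB over, giving 8 dBu.
Stage 2: 8 dBu is at or below the 9.5 dBu threshold — no compression; output 8 dBu.

8 dBu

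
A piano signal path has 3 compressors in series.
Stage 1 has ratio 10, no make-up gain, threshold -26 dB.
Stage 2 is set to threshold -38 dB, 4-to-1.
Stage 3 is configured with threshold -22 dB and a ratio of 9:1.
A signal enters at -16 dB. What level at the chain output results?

-34.75 dB

Stage 1: overshoot 10 dB → 10/10 = 1 dB → -25 dB.
Stage 2: -25 dB is 13 dB over -38 dB; at 4:1 that becomes 3.25 dB over, giving -34.75 dB.
Stage 3: below threshold (-34.75 ≤ -22); passes unchanged; output -34.75 dB.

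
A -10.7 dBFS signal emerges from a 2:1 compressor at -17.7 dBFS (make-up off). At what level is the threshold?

-24.7 dBFS

Input is 14 dB above T (since output overshoot × R = input overshoot: (-17.7 − T)·2 = -10.7 − T gives T = -24.7 dBFS).
Check: -24.7 + (-10.7 − (-24.7))/2 = -24.7 + 7 = -17.7 dBFS. ✓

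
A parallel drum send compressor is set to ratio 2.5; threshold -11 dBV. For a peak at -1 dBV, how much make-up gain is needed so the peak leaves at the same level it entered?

Without make-up, output = threshold + overshoot/2.5 = -11 + 4 = -7 dBV.
Gap to target: 6 dB.

6 dB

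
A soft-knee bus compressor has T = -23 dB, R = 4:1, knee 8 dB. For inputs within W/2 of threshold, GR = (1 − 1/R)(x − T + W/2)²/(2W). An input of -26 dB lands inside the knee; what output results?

x − T + W/2 = -26 − (-23) + 4 = 1.
GR = (1 − 1/4) × 1² / 16 = 0.75 × 1 / 16 = 0.046875 dB.
Output = -26 − 0.046875 = -26.046875 dB.

-26.046875 dB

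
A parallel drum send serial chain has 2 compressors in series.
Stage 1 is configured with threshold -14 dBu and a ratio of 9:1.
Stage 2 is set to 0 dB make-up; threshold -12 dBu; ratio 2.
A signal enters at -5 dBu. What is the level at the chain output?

-13 dBu

Stage 1: overshoot 9 dB → 9/9 = 1 dB → -13 dBu.
Stage 2: -13 dBu is at or below the -12 dBu threshold — no compression; output -13 dBu.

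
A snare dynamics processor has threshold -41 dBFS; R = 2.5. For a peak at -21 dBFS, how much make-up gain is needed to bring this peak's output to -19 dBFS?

Without make-up, output = threshold + overshoot/2.5 = -41 + 8 = -33 dBFS.
Gap to target: 14 dB.

14 dB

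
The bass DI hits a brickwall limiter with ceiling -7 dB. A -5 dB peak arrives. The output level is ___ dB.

-7 dB

The limiter clamps the peak to its -7 dB ceiling.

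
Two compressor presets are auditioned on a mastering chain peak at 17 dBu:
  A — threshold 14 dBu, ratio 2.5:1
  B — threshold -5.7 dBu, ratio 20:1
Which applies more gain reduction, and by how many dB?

A: GR = 3 − 3/2.5 = 1.8 dB.
B: GR = 22.7 − 22.7/20 = 21.565 dB.
B applies 19.765 dB more gain reduction.

B, by 19.765 dB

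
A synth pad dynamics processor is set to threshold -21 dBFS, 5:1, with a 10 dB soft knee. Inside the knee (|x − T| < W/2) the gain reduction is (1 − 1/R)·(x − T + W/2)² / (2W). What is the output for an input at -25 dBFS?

x − T + W/2 = -25 − (-21) + 5 = 1.
GR = (1 − 1/5) × 1² / 20 = 0.8 × 1 / 20 = 0.04 dB.
Output = -25 − 0.04 = -25.04 dBFS.

-25.04 dBFS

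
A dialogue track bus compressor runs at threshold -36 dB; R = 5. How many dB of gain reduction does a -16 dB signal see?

16 dB

-16 dB exceeds the threshold by 20 dB.
A 5:1 ratio leaves 4 dB of that excess.
So the signal is attenuated by 20 − 4 = 16 dB.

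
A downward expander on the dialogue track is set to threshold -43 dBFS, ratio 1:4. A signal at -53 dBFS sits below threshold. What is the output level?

Below threshold, a 1:4 expander applies gain = (4−1)×(T − x) of attenuation.
(4−1) × 10 = 30 dB, so output = -53 − 30 = -83 dBFS.

-83 dBFS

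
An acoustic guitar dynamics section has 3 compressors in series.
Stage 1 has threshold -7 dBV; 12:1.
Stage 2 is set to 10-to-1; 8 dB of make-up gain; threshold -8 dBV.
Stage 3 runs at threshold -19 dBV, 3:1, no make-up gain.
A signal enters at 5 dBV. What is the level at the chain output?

-12.6 dBV

Stage 1: 5 dBV is 12 dB over -7 dBV; at 12:1 that becomes 1 dB over, giving -6 dBV.
Stage 2: -6 dBV is 2 dB over -8 dBV; at 10:1 that becomes 0.2 dB over, giving -7.8 dBV; +8 dB make-up → 0.2 dBV.
Stage 3: overshoot 19.2 dB → 19.2/3 = 6.4 dB → -12.6 dBV.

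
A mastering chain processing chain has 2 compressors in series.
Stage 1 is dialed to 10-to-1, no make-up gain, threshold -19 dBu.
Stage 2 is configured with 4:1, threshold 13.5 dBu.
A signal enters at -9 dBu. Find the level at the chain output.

-18 dBu

Stage 1: overshoot 10 dB → 10/10 = 1 dB → -18 dBu.
Stage 2: below threshold (-18 ≤ 13.5); passes unchanged; output -18 dBu.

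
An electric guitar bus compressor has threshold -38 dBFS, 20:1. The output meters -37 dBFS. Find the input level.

That's 1 dB above the -38 dBFS threshold.
Before 20:1 compression the overshoot was 1 × 20 = 20 dB, so input = -38 + 20 = -18 dBFS.

-18 dBFS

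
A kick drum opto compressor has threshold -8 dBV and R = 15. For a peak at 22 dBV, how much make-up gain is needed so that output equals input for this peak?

28 dB

Overshoot 30 dB → 30/15 = 2 dB after compression, so the compressed level is -8 + 2 = -6 dBV.
Make-up = target − compressed = 22 − (-6) = 28 dB.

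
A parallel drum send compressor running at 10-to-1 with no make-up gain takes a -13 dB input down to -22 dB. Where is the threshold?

-23 dB

Gain reduction = -13 − (-22) = 9 dB; output overshoot = GR / (R − 1) = 9 / 9 = 1 dB.
Threshold = output − output overshoot = -22 − 1 = -23 dB.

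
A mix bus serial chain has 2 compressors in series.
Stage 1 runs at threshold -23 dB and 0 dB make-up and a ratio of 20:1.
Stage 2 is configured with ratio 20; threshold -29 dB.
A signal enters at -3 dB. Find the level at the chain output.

-28.65 dB

Stage 1: 20 dB above -23 dB, reduced 20:1 to 1 dB above → -22 dB.
Stage 2: 7 dB above -29 dB, reduced 20:1 to 0.35 dB above → -28.65 dB.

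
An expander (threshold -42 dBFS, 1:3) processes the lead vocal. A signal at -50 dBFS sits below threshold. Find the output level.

-66 dBFS

Below threshold, a 1:3 expander applies gain = (3−1)×(T − x) of attenuation.
(3−1) × 8 = 16 dB, so output = -50 − 16 = -66 dBFS.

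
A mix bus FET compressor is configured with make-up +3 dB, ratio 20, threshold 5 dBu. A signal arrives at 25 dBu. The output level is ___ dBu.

9 dBu

Overshoot: 25 − 5 = 20 dB.
The 20 dB excess becomes 1 dB after 20:1 reduction.
That puts the output at 6 dBu; make-up adds 3 dB, giving 9 dBu.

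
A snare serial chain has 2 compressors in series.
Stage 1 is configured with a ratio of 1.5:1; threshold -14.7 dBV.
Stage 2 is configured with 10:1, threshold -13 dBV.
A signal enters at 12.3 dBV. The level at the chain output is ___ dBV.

Stage 1: 27 dB above -14.7 dBV, reduced 1.5:1 to 18 dB above → 3.3 dBV.
Stage 2: 3.3 dBV is 16.3 dB over -13 dBV; at 10:1 that becomes 1.63 dB over, giving -11.37 dBV.

-11.37 dBV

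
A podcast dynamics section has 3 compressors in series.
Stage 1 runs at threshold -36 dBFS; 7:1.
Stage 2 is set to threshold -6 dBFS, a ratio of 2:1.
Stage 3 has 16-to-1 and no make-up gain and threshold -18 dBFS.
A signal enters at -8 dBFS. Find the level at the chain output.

Stage 1: overshoot 28 dB → 28/7 = 4 dB → -32 dBFS.
Stage 2: -32 dBFS is at or below the -6 dBFS threshold — no compression; output -32 dBFS.
Stage 3: -32 dBFS ≤ -18 dBFS, so stage 3 doesn't engage; output -32 dBFS.

-32 dBFS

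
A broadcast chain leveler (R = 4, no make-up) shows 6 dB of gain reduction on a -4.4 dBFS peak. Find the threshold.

-12.4 dBFS

Let T be the threshold. Output overshoot = (input overshoot)/R, so -10.4 − T = (-4.4 − T)/4.
4·(-10.4 − T) = -4.4 − T → 3·T = -41.6 − (-4.4) = -37.2.
T = -37.2/3 = -12.4 dBFS.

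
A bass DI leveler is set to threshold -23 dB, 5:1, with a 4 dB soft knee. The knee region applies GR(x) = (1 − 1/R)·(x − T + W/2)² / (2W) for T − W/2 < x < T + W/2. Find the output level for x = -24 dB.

x − T + W/2 = -24 − (-23) + 2 = 1.
GR = (1 − 1/5) × 1² / 8 = 0.8 × 1 / 8 = 0.1 dB.
Output = -24 − 0.1 = -24.1 dB.

-24.1 dB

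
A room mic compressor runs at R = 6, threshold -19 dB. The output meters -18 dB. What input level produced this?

-13 dB

The compressed level sits -18 − (-19) = 1 dB over threshold.
Undo the ratio: input overshoot = 1 × 6 = 6 dB, giving input = -13 dB.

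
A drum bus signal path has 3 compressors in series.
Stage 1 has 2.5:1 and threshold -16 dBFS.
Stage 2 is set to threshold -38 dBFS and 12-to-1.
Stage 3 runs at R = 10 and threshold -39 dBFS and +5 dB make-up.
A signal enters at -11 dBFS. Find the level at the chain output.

Stage 1: -11 dBFS is 5 dB over -16 dBFS; at 2.5:1 that becomes 2 dB over, giving -14 dBFS.
Stage 2: overshoot 24 dB → 24/12 = 2 dB → -36 dBFS.
Stage 3: -36 dBFS is 3 dB over -39 dBFS; at 10:1 that becomes 0.3 dB over, giving -38.7 dBFS; +5 dB make-up → -33.7 dBFS.

-33.7 dBFS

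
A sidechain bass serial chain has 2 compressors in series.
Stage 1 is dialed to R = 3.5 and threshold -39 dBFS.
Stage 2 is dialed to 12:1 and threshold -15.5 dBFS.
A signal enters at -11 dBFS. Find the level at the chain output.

Stage 1: overshoot 28 dB → 28/3.5 = 8 dB → -31 dBFS.
Stage 2: below threshold (-31 ≤ -15.5); passes unchanged; output -31 dBFS.

-31 dBFS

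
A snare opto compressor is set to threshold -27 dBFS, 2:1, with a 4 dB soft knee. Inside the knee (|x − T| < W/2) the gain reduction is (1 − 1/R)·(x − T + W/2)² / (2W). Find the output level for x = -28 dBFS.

x − T + W/2 = -28 − (-27) + 2 = 1.
GR = (1 − 1/2) × 1² / 8 = 0.5 × 1 / 8 = 0.0625 dB.
Output = -28 − 0.0625 = -28.0625 dBFS.

-28.0625 dBFS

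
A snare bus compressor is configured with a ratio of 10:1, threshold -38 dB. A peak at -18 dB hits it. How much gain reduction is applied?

18 dB

-18 dB exceeds the threshold by 20 dB.
At 10:1, output sits 20/10 = 2 dB above threshold.
GR = overshoot in − overshoot out = 20 − 2 = 18 dB.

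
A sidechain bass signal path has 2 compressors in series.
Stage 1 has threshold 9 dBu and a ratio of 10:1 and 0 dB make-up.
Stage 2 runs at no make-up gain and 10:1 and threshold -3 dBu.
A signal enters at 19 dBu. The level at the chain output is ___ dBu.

-1.7 dBu

Stage 1: 19 dBu is 10 dB over 9 dBu; at 10:1 that becomes 1 dB over, giving 10 dBu.
Stage 2: 10 dBu is 13 dB over -3 dBu; at 10:1 that becomes 1.3 dB over, giving -1.7 dBu.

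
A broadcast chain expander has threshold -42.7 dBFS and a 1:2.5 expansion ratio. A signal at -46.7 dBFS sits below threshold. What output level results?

-52.7 dBFS

Undershoot = (-42.7) − (-46.7) = 4 dB.
At 1:2.5, that expands to 10 dB under threshold.
Output = -42.7 − 10 = -52.7 dBFS.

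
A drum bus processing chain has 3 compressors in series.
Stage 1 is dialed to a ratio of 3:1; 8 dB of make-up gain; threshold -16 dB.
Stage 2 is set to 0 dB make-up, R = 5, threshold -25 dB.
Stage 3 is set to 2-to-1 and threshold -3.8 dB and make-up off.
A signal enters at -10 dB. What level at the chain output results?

-21.2 dB

Stage 1: overshoot 6 dB → 6/3 = 2 dB → -14 dB; +8 dB make-up → -6 dB.
Stage 2: 19 dB above -25 dB, reduced 5:1 to 3.8 dB above → -21.2 dB.
Stage 3: -21.2 dB is at or below the -3.8 dB threshold — no compression; output -21.2 dB.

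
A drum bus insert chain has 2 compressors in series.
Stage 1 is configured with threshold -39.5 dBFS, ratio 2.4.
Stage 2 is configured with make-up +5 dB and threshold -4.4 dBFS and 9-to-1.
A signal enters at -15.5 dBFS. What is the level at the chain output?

-24.5 dBFS

Stage 1: 24 dB above -39.5 dBFS, reduced 2.4:1 to 10 dB above → -29.5 dBFS.
Stage 2: -29.5 dBFS is at or below the -4.4 dBFS threshold — no compression; make-up brings it to -24.5 dBFS.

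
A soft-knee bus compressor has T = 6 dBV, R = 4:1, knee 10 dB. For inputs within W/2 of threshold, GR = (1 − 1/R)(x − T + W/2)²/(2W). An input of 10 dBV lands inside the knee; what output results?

6.9625 dBV

x − T + W/2 = 10 − 6 + 5 = 9.
GR = (1 − 1/4) × 9² / 20 = 0.75 × 81 / 20 = 3.0375 dB.
Output = 10 − 3.0375 = 6.9625 dBV.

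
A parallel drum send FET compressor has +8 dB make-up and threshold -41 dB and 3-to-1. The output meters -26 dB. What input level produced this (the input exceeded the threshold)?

-20 dB

Remove make-up: -26 − 8 = -34 dB.
That's 7 dB above the -41 dB threshold.
Undo the ratio: input overshoot = 7 × 3 = 21 dB, giving input = -20 dB.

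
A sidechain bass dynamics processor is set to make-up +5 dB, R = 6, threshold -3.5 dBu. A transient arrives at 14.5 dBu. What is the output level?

Overshoot: 14.5 − (-3.5) = 18 dB.
The 18 dB excess becomes 3 dB after 6:1 reduction.
That puts the output at -0.5 dBu; make-up adds 5 dB, giving 4.5 dBu.

4.5 dBu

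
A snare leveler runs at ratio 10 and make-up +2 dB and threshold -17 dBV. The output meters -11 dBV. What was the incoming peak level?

Remove make-up: -11 − 2 = -13 dBV.
The compressed level sits -13 − (-17) = 4 dB over threshold.
Before 10:1 compression the overshoot was 4 × 10 = 40 dB, so input = -17 + 40 = 23 dBV.

23 dBV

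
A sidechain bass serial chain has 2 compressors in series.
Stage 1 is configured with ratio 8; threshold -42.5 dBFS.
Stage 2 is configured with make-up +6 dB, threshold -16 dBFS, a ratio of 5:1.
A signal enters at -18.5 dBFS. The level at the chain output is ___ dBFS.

-33.5 dBFS

Stage 1: 24 dB above -42.5 dBFS, reduced 8:1 to 3 dB above → -39.5 dBFS.
Stage 2: -39.5 dBFS is at or below the -16 dBFS threshold — no compression; make-up brings it to -33.5 dBFS.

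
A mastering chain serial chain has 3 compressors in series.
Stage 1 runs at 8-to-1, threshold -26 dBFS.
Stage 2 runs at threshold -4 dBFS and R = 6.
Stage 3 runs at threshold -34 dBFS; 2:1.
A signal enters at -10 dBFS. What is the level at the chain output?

Stage 1: 16 dB above -26 dBFS, reduced 8:1 to 2 dB above → -24 dBFS.
Stage 2: -24 dBFS is at or below the -4 dBFS threshold — no compression; output -24 dBFS.
Stage 3: -24 dBFS is 10 dB over -34 dBFS; at 2:1 that becomes 5 dB over, giving -29 dBFS.

-29 dBFS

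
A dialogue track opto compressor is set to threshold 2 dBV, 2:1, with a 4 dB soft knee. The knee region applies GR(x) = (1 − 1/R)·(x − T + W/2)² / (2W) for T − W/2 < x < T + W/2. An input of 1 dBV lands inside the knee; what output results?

0.9375 dBV

x − T + W/2 = 1 − 2 + 2 = 1.
GR = (1 − 1/2) × 1² / 8 = 0.5 × 1 / 8 = 0.0625 dB.
Output = 1 − 0.0625 = 0.9375 dBV.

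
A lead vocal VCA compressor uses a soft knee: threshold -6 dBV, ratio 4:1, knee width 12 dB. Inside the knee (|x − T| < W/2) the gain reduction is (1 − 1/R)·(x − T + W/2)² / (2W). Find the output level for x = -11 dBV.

x − T + W/2 = -11 − (-6) + 6 = 1.
GR = (1 − 1/4) × 1² / 24 = 0.75 × 1 / 24 = 0.03125 dB.
Output = -11 − 0.03125 = -11.03125 dBV.

-11.03125 dBV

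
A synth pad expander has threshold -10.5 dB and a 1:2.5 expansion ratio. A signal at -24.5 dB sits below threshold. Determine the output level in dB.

-45.5 dB

The input is 14 dB below the -10.5 dB threshold.
A 1:2.5 expander multiplies undershoot by 2.5: 14 × 2.5 = 35 dB below threshold.
Output = -10.5 − 35 = -45.5 dB.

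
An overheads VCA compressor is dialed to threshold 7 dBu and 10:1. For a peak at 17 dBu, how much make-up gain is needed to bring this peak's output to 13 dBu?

5 dB

Overshoot 10 dB → 10/10 = 1 dB after compression, so the compressed level is 7 + 1 = 8 dBu.
Make-up = target − compressed = 13 − 8 = 5 dB.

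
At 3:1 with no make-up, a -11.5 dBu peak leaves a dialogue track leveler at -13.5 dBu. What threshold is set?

-14.5 dBu

Input is 3 dB above T (since output overshoot × R = input overshoot: (-13.5 − T)·3 = -11.5 − T gives T = -14.5 dBu).
Check: -14.5 + (-11.5 − (-14.5))/3 = -14.5 + 1 = -13.5 dBu. ✓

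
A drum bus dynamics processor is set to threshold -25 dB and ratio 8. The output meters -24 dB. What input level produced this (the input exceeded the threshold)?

-17 dB

That's 1 dB above the -25 dB threshold.
Undo the ratio: input overshoot = 1 × 8 = 8 dB, giving input = -17 dB.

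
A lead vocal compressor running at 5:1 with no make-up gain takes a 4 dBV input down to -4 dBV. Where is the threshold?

Let T be the threshold. Output overshoot = (input overshoot)/R, so -4 − T = (4 − T)/5.
5·(-4 − T) = 4 − T → 4·T = -20 − 4 = -24.
T = -24/4 = -6 dBV.

-6 dBV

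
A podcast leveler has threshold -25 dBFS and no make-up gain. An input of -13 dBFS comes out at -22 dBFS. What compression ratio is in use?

Input overshoot = -13 − (-25) = 12 dB; output overshoot = -22 − (-25) = 3 dB.
Ratio = 12 / 3 = 4.

4:1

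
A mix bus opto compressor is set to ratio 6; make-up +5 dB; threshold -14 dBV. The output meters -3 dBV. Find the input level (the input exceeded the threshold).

Before make-up, the level was -3 − 5 = -8 dBV.
That's 6 dB above the -14 dBV threshold.
Input overshoot = R × output overshoot = 36 dB → input = -14 + 36 = 22 dBV.

22 dBV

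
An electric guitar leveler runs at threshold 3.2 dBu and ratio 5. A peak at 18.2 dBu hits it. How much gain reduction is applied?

12 dB

18.2 dBu exceeds the threshold by 15 dB.
At 5:1, output sits 15/5 = 3 dB above threshold.
So the signal is attenuated by 15 − 3 = 12 dB.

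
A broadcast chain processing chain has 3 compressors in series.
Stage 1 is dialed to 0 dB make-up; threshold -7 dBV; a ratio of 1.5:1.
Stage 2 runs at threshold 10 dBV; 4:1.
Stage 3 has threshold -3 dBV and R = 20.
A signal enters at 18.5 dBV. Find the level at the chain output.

Stage 1: 25.5 dB above -7 dBV, reduced 1.5:1 to 17 dB above → 10 dBV.
Stage 2: below threshold (10 ≤ 10); passes unchanged; output 10 dBV.
Stage 3: 13 dB above -3 dBV, reduced 20:1 to 0.65 dB above → -2.35 dBV.

-2.35 dBV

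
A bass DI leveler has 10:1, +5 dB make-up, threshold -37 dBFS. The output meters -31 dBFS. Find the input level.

Stripping the +5 dB make-up gives -36 dBFS at the gain stage.
Post-compression overshoot = -36 − (-37) = 1 dB.
Before 10:1 compression the overshoot was 1 × 10 = 10 dB, so input = -37 + 10 = -27 dBFS.

-27 dBFS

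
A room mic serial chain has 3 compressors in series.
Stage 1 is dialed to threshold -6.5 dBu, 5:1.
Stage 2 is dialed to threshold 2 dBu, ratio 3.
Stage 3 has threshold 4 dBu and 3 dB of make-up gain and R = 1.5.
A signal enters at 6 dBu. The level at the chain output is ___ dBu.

Stage 1: overshoot 12.5 dB → 12.5/5 = 2.5 dB → -4 dBu.
Stage 2: -4 dBu ≤ 2 dBu, so stage 2 doesn't engage; output -4 dBu.
Stage 3: below threshold (-4 ≤ 4); passes unchanged; make-up brings it to -1 dBu.

-1 dBu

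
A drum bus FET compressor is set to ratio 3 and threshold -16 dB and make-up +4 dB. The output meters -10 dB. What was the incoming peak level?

-10 dB

Before make-up, the level was -10 − 4 = -14 dB.
Post-compression overshoot = -14 − (-16) = 2 dB.
Before 3:1 compression the overshoot was 2 × 3 = 6 dB, so input = -16 + 6 = -10 dB.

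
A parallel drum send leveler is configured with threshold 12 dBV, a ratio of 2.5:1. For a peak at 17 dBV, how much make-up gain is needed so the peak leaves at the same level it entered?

3 dB

The peak compresses to 12 + 5/2.5 = 14 dBV.
To reach 17 dBV requires 17 − 14 = 3 dB of make-up.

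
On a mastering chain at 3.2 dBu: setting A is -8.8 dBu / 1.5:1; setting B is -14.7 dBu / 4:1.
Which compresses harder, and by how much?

A: GR = 12 − 12/1.5 = 4 dB.
B: GR = 17.9 − 17.9/4 = 13.425 dB.
B applies 9.425 dB more gain reduction.

B, by 9.425 dB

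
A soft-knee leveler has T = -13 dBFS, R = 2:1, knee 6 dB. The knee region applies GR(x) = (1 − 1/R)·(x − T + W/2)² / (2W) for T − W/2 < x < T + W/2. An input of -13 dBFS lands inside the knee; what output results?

-13.375 dBFS

x − T + W/2 = -13 − (-13) + 3 = 3.
GR = (1 − 1/2) × 3² / 12 = 0.5 × 9 / 12 = 0.375 dB.
Output = -13 − 0.375 = -13.375 dBFS.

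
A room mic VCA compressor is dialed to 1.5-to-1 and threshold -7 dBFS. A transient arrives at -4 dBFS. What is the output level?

The input is 3 dB above the -7 dBFS threshold.
At 1.5:1 the overshoot is divided by 1.5, leaving 2 dB above threshold.
Output = -7 + 2 = -5 dBFS.

-5 dBFS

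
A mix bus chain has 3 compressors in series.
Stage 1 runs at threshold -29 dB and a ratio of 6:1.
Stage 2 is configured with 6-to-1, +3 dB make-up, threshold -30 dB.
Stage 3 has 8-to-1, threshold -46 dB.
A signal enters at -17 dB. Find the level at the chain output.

-43.5625 dB

Stage 1: overshoot 12 dB → 12/6 = 2 dB → -27 dB.
Stage 2: -27 dB is 3 dB over -30 dB; at 6:1 that becomes 0.5 dB over, giving -29.5 dB; +3 dB make-up → -26.5 dB.
Stage 3: overshoot 19.5 dB → 19.5/8 = 2.4375 dB → -43.5625 dB.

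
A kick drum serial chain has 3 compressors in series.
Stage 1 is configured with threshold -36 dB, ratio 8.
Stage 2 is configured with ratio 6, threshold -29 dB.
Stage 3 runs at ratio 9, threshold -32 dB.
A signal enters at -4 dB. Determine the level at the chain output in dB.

-32 dB

Stage 1: 32 dB above -36 dB, reduced 8:1 to 4 dB above → -32 dB.
Stage 2: below threshold (-32 ≤ -29); passes unchanged; output -32 dB.
Stage 3: -32 dB is at or below the -32 dB threshold — no compression; output -32 dB.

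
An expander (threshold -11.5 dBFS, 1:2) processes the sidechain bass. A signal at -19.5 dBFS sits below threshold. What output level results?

-27.5 dBFS

Below threshold, a 1:2 expander applies gain = (2−1)×(T − x) of attenuation.
(2−1) × 8 = 8 dB, so output = -19.5 − 8 = -27.5 dBFS.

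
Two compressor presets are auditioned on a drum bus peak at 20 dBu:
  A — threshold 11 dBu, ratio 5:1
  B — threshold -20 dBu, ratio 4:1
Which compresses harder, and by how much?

A: GR = 9 − 9/5 = 7.2 dB.
B: GR = 40 − 40/4 = 30 dB.
B reduces 22.8 dB more.

B, by 22.8 dB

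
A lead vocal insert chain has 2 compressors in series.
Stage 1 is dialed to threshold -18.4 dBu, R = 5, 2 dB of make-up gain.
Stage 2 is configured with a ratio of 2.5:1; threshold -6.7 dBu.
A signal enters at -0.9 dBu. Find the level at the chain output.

-12.9 dBu

Stage 1: -0.9 dBu is 17.5 dB over -18.4 dBu; at 5:1 that becomes 3.5 dB over, giving -14.9 dBu; +2 dB make-up → -12.9 dBu.
Stage 2: below threshold (-12.9 ≤ -6.7); passes unchanged; output -12.9 dBu.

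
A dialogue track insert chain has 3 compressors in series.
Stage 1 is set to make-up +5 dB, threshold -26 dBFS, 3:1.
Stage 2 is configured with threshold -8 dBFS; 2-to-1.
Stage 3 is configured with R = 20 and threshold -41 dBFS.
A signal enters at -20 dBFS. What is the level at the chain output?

-39.9 dBFS

Stage 1: -20 dBFS is 6 dB over -26 dBFS; at 3:1 that becomes 2 dB over, giving -24 dBFS; +5 dB make-up → -19 dBFS.
Stage 2: below threshold (-19 ≤ -8); passes unchanged; output -19 dBFS.
Stage 3: overshoot 22 dB → 22/20 = 1.1 dB → -39.9 dBFS.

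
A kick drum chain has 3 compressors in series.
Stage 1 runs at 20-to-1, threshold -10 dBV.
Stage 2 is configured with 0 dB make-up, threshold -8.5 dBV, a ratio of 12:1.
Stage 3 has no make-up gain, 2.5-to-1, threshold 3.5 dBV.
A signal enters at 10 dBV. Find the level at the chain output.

-9 dBV

Stage 1: overshoot 20 dB → 20/20 = 1 dB → -9 dBV.
Stage 2: below threshold (-9 ≤ -8.5); passes unchanged; output -9 dBV.
Stage 3: below threshold (-9 ≤ 3.5); passes unchanged; output -9 dBV.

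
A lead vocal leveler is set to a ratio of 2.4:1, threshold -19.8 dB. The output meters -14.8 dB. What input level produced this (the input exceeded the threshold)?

-7.8 dB

The compressed level sits -14.8 − (-19.8) = 5 dB over threshold.
Input overshoot = R × output overshoot = 12 dB → input = -19.8 + 12 = -7.8 dB.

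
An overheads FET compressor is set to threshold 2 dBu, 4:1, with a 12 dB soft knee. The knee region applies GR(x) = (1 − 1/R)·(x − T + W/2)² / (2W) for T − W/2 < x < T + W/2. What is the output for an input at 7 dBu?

x − T + W/2 = 7 − 2 + 6 = 11.
GR = (1 − 1/4) × 11² / 24 = 0.75 × 121 / 24 = 3.78125 dB.
Output = 7 − 3.78125 = 3.21875 dBu.

3.21875 dBu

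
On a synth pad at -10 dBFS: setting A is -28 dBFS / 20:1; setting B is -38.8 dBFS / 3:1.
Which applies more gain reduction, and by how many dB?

A: overshoot 18 dB → output overshoot 0.9 dB → GR 17.1 dB.
B: overshoot 28.8 dB → output overshoot 9.6 dB → GR 19.2 dB.
Difference: 2.1 dB in favour of B.

B, by 2.1 dB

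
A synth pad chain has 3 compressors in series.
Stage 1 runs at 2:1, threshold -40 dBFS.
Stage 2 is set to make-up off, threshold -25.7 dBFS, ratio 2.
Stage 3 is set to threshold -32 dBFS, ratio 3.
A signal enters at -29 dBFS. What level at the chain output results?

-34.5 dBFS

Stage 1: overshoot 11 dB → 11/2 = 5.5 dB → -34.5 dBFS.
Stage 2: -34.5 dBFS is at or below the -25.7 dBFS threshold — no compression; output -34.5 dBFS.
Stage 3: below threshold (-34.5 ≤ -32); passes unchanged; output -34.5 dBFS.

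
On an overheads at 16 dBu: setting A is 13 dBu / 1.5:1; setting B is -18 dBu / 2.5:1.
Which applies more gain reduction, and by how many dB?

A: GR = 3 − 3/1.5 = 1 dB.
B: GR = 34 − 34/2.5 = 20.4 dB.
B applies 19.4 dB more gain reduction.

B, by 19.4 dB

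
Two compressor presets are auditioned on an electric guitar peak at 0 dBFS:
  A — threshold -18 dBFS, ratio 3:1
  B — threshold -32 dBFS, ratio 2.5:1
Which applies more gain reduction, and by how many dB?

A: GR = 18 − 18/3 = 12 dB.
B: GR = 32 − 32/2.5 = 19.2 dB.
B reduces 7.2 dB more.

B, by 7.2 dB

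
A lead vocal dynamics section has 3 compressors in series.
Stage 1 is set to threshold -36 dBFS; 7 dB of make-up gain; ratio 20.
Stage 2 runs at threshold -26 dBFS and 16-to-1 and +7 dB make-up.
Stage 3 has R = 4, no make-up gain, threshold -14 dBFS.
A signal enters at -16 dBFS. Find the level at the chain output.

-21 dBFS

Stage 1: 20 dB above -36 dBFS, reduced 20:1 to 1 dB above → -35 dBFS; +7 dB make-up → -28 dBFS.
Stage 2: below threshold (-28 ≤ -26); passes unchanged; make-up brings it to -21 dBFS.
Stage 3: below threshold (-21 ≤ -14); passes unchanged; output -21 dBFS.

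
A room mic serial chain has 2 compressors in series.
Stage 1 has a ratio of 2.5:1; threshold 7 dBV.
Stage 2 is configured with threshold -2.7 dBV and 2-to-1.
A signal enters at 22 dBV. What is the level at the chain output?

5.15 dBV

Stage 1: overshoot 15 dB → 15/2.5 = 6 dB → 13 dBV.
Stage 2: 13 dBV is 15.7 dB over -2.7 dBV; at 2:1 that becomes 7.85 dB over, giving 5.15 dBV.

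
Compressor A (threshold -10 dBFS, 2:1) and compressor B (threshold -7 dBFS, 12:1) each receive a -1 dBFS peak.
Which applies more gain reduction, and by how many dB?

A: 9 dB over, compressed to 4.5 dB over, so 4.5 dB of GR.
B: 6 dB over, compressed to 0.5 dB over, so 5.5 dB of GR.
B applies 1 dB more gain reduction.

B, by 1 dB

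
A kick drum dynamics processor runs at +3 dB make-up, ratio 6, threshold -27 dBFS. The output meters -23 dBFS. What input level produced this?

-21 dBFS

Stripping the +3 dB make-up gives -26 dBFS at the gain stage.
The compressed level sits -26 − (-27) = 1 dB over threshold.
Input overshoot = R × output overshoot = 6 dB → input = -27 + 6 = -21 dBFS.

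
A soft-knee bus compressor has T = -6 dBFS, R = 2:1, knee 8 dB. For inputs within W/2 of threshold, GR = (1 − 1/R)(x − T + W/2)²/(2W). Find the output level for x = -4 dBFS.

-5.125 dBFS

x − T + W/2 = -4 − (-6) + 4 = 6.
GR = (1 − 1/2) × 6² / 16 = 0.5 × 36 / 16 = 1.125 dB.
Output = -4 − 1.125 = -5.125 dBFS.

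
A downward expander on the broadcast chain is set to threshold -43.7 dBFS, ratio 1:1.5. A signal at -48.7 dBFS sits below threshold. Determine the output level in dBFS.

-51.2 dBFS

Below threshold, a 1:1.5 expander applies gain = (1.5−1)×(T − x) of attenuation.
(1.5−1) × 5 = 2.5 dB, so output = -48.7 − 2.5 = -51.2 dBFS.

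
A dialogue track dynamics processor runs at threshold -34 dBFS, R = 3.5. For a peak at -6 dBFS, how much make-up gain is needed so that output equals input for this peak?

20 dB

Overshoot 28 dB → 28/3.5 = 8 dB after compression, so the compressed level is -34 + 8 = -26 dBFS.
Make-up = target − compressed = -6 − (-26) = 20 dB.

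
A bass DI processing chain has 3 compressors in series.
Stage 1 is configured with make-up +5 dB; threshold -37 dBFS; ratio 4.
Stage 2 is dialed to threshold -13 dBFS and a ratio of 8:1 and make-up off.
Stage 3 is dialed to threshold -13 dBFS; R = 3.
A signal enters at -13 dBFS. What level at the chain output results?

Stage 1: -13 dBFS is 24 dB over -37 dBFS; at 4:1 that becomes 6 dB over, giving -31 dBFS; +5 dB make-up → -26 dBFS.
Stage 2: -26 dBFS is at or below the -13 dBFS threshold — no compression; output -26 dBFS.
Stage 3: -26 dBFS is at or below the -13 dBFS threshold — no compression; output -26 dBFS.

-26 dBFS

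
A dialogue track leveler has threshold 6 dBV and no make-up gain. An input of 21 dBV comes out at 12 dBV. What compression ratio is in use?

Input overshoot = 21 − 6 = 15 dB; output overshoot = 12 − 6 = 6 dB.
Ratio = 15 / 6 = 2.5.

2.5:1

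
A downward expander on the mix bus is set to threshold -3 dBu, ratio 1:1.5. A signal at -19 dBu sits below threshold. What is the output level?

Below threshold, a 1:1.5 expander applies gain = (1.5−1)×(T − x) of attenuation.
(1.5−1) × 16 = 8 dB, so output = -19 − 8 = -27 dBu.

-27 dBu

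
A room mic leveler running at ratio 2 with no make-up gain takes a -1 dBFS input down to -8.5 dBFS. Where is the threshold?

Input is 15 dB above T (since output overshoot × R = input overshoot: (-8.5 − T)·2 = -1 − T gives T = -16 dBFS).
Check: -16 + (-1 − (-16))/2 = -16 + 7.5 = -8.5 dBFS. ✓

-16 dBFS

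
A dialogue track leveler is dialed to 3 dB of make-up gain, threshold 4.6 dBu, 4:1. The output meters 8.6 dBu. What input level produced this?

Stripping the +3 dB make-up gives 5.6 dBu at the gain stage.
That's 1 dB above the 4.6 dBu threshold.
Input overshoot = R × output overshoot = 4 dB → input = 4.6 + 4 = 8.6 dBu.

8.6 dBu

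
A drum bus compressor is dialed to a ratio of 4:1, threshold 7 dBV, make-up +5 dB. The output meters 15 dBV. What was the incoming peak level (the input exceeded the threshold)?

19 dBV

Remove make-up: 15 − 5 = 10 dBV.
Post-compression overshoot = 10 − 7 = 3 dB.
Undo the ratio: input overshoot = 3 × 4 = 12 dB, giving input = 19 dBV.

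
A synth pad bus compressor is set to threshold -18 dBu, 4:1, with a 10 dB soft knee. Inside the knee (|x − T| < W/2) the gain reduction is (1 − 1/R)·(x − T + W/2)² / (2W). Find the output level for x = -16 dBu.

x − T + W/2 = -16 − (-18) + 5 = 7.
GR = (1 − 1/4) × 7² / 20 = 0.75 × 49 / 20 = 1.8375 dB.
Output = -16 − 1.8375 = -17.8375 dBu.

-17.8375 dBu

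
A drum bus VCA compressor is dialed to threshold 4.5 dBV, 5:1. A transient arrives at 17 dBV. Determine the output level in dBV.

7 dBV

17 dBV sits 12.5 dB over threshold.
The 12.5 dB excess becomes 2.5 dB after 5:1 reduction.
Output = 4.5 + 2.5 = 7 dBV.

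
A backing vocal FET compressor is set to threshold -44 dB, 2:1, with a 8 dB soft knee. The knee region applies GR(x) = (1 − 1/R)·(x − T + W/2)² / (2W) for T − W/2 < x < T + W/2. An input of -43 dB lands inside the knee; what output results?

-43.78125 dB

x − T + W/2 = -43 − (-44) + 4 = 5.
GR = (1 − 1/2) × 5² / 16 = 0.5 × 25 / 16 = 0.78125 dB.
Output = -43 − 0.78125 = -43.78125 dB.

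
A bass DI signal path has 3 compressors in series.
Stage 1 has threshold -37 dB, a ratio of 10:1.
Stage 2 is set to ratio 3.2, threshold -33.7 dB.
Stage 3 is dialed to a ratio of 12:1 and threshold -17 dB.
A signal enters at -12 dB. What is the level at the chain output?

Stage 1: 25 dB above -37 dB, reduced 10:1 to 2.5 dB above → -34.5 dB.
Stage 2: -34.5 dB is at or below the -33.7 dB threshold — no compression; output -34.5 dB.
Stage 3: below threshold (-34.5 ≤ -17); passes unchanged; output -34.5 dB.

-34.5 dB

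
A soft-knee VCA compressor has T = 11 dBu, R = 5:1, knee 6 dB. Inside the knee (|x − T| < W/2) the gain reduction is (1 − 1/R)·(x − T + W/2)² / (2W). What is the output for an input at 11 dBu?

x − T + W/2 = 11 − 11 + 3 = 3.
GR = (1 − 1/5) × 3² / 12 = 0.8 × 9 / 12 = 0.6 dB.
Output = 11 − 0.6 = 10.4 dBu.

10.4 dBu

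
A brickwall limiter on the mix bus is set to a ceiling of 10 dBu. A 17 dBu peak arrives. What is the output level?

10 dBu

A brickwall limiter is an ∞:1 compressor: any input above the ceiling is clamped to 10 dBu.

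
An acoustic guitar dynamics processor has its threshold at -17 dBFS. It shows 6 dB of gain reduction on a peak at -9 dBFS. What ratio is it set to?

Input overshoot = -9 − (-17) = 8 dB.
Output overshoot = 8 − 6 = 2 dB.
Ratio = input overshoot / output overshoot = 8 / 2 = 4.

4:1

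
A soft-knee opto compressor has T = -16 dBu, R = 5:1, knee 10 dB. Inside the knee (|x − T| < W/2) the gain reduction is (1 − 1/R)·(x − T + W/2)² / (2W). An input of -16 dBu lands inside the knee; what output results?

x − T + W/2 = -16 − (-16) + 5 = 5.
GR = (1 − 1/5) × 5² / 20 = 0.8 × 25 / 20 = 1 dB.
Output = -16 − 1 = -17 dBu.

-17 dBu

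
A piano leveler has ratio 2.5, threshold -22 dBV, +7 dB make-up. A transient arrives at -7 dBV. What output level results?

The input is 15 dB above the -22 dBV threshold.
At 2.5:1 the overshoot is divided by 2.5, leaving 6 dB above threshold.
Output = -22 + 6 = -16 dBV; make-up adds 7 dB, giving -9 dBV.

-9 dBV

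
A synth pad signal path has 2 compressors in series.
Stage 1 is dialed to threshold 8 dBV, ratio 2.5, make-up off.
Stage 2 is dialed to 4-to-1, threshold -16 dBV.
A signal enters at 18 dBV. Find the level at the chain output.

-9 dBV

Stage 1: overshoot 10 dB → 10/2.5 = 4 dB → 12 dBV.
Stage 2: 28 dB above -16 dBV, reduced 4:1 to 7 dB above → -9 dBV.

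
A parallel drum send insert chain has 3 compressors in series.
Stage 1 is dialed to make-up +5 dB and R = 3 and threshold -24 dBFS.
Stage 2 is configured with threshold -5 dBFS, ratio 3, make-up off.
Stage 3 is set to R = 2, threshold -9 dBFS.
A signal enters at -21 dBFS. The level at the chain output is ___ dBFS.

-18 dBFS

Stage 1: overshoot 3 dB → 3/3 = 1 dB → -23 dBFS; +5 dB make-up → -18 dBFS.
Stage 2: -18 dBFS ≤ -5 dBFS, so stage 2 doesn't engage; output -18 dBFS.
Stage 3: below threshold (-18 ≤ -9); passes unchanged; output -18 dBFS.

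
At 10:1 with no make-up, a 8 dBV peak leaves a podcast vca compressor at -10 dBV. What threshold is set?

Input is 20 dB above T (since output overshoot × R = input overshoot: (-10 − T)·10 = 8 − T gives T = -12 dBV).
Check: -12 + (8 − (-12))/10 = -12 + 2 = -10 dBV. ✓

-12 dBV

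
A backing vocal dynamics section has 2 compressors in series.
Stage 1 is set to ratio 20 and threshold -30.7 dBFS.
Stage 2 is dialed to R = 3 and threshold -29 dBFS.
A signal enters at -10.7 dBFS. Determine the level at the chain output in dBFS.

-29.7 dBFS

Stage 1: overshoot 20 dB → 20/20 = 1 dB → -29.7 dBFS.
Stage 2: -29.7 dBFS is at or below the -29 dBFS threshold — no compression; output -29.7 dBFS.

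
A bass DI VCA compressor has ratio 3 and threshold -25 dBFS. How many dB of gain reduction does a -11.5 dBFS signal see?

The signal is 13.5 dB above threshold.
After 3:1 compression the overshoot becomes 13.5/3 = 4.5 dB.
Gain reduction = 13.5 − 4.5 = 9 dB.

9 dB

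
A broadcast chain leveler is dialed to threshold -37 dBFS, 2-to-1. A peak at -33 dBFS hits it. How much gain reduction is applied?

-33 dBFS exceeds the threshold by 4 dB.
At 2:1, output sits 4/2 = 2 dB above threshold.
GR = overshoot in − overshoot out = 4 − 2 = 2 dB.

2 dB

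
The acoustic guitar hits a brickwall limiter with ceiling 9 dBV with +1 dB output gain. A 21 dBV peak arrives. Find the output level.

10 dBV

The limiter clamps the peak to its 9 dBV ceiling.
Output gain then adds 1 dB: 9 + 1 = 10 dBV.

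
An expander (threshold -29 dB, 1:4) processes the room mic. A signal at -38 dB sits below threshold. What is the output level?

-65 dB

The input is 9 dB below the -29 dB threshold.
A 1:4 expander multiplies undershoot by 4: 9 × 4 = 36 dB below threshold.
Output = -29 − 36 = -65 dB.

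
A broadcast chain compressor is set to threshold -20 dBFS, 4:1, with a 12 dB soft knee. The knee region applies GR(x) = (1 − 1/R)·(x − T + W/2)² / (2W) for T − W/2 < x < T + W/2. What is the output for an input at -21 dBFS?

x − T + W/2 = -21 − (-20) + 6 = 5.
GR = (1 − 1/4) × 5² / 24 = 0.75 × 25 / 24 = 0.78125 dB.
Output = -21 − 0.78125 = -21.78125 dBFS.

-21.78125 dBFS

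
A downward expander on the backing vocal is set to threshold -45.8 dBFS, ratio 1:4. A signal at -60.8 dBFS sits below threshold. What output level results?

-105.8 dBFS

The input is 15 dB below the -45.8 dBFS threshold.
A 1:4 expander multiplies undershoot by 4: 15 × 4 = 60 dB below threshold.
Output = -45.8 − 60 = -105.8 dBFS.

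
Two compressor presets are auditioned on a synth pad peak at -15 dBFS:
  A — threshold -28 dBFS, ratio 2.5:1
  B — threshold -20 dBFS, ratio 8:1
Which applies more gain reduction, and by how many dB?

A, by 3.425 dB

A: 13 dB over, compressed to 5.2 dB over, so 7.8 dB of GR.
B: 5 dB over, compressed to 0.625 dB over, so 4.375 dB of GR.
Difference: 3.425 dB in favour of A.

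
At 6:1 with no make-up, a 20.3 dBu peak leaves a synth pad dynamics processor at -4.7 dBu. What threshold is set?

-9.7 dBu

Gain reduction = 20.3 − (-4.7) = 25 dB; output overshoot = GR / (R − 1) = 25 / 5 = 5 dB.
Threshold = output − output overshoot = -4.7 − 5 = -9.7 dBu.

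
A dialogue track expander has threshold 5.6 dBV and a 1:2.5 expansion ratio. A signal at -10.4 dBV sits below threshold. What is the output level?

The input is 16 dB below the 5.6 dBV threshold.
A 1:2.5 expander multiplies undershoot by 2.5: 16 × 2.5 = 40 dB below threshold.
Output = 5.6 − 40 = -34.4 dBV.

-34.4 dBV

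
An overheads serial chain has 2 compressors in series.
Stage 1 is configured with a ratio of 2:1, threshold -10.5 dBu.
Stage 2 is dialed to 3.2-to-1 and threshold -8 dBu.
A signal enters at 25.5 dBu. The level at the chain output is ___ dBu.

Stage 1: 36 dB above -10.5 dBu, reduced 2:1 to 18 dB above → 7.5 dBu.
Stage 2: overshoot 15.5 dB → 15.5/3.2 = 4.84375 dB → -3.15625 dBu.

-3.15625 dBu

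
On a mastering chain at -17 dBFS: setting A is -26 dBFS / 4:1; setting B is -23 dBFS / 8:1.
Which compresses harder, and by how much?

A: GR = 9 − 9/4 = 6.75 dB.
B: GR = 6 − 6/8 = 5.25 dB.
A reduces 1.5 dB more.

A, by 1.5 dB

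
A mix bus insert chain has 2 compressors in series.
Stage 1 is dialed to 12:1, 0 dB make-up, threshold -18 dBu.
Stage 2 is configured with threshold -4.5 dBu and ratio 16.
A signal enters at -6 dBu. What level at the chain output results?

-17 dBu

Stage 1: overshoot 12 dB → 12/12 = 1 dB → -17 dBu.
Stage 2: -17 dBu ≤ -4.5 dBu, so stage 2 doesn't engage; output -17 dBu.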